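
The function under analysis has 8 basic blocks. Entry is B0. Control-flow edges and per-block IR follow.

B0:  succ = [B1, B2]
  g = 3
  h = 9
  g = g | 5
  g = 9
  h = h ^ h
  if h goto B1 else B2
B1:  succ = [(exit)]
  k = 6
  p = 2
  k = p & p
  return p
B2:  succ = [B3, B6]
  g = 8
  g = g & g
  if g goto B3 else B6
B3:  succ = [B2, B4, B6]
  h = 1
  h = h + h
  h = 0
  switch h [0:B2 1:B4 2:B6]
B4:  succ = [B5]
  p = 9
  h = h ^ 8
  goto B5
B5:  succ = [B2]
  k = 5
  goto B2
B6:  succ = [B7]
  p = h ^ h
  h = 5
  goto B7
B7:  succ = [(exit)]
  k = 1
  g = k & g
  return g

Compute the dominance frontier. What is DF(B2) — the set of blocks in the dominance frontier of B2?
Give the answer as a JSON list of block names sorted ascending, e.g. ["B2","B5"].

Answer: ["B2"]

Working:
idom tree: B1←B0 B2←B0 B3←B2 B4←B3 B5←B4 B6←B2 B7←B6
Dom at joins:
  B2: preds {B0,B3,B5}: {B0} ∩ {B0,B2,B3} ∩ {B0,B2,B3,B4,B5} = {B0}; idom=B0
  B6: preds {B2,B3}: {B0,B2} ∩ {B0,B2,B3} = {B0,B2}; idom=B2

DF walk-up:
  join B2 pred B0: · stop@B0
  join B2 pred B3: B3→B2 stop@B0
  join B2 pred B5: B5→B4→B3→B2 stop@B0
  join B6 pred B2: · stop@B2
  join B6 pred B3: B3 stop@B2
  DF(B0)=∅
  DF(B1)=∅
  DF(B2)={B2}
  DF(B3)={B2,B6}
  DF(B4)={B2}
  DF(B5)={B2}
  DF(B6)=∅
  DF(B7)=∅

DF(B2) = ["B2"]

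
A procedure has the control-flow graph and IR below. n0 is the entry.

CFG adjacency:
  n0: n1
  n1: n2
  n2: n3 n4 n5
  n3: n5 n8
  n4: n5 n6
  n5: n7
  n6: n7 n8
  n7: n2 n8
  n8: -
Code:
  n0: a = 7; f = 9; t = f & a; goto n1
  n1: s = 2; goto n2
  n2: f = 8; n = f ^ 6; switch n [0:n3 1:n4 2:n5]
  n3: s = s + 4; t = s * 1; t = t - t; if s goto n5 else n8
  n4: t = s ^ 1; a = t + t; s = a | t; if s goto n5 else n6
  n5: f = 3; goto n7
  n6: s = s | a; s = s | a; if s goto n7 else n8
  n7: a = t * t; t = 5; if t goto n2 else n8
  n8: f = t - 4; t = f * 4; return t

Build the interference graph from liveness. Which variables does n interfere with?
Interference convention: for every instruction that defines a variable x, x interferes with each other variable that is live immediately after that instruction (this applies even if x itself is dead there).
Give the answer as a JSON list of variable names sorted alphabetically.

def/use:
  n0: def={a,f,t} ue=∅
  n1: def={s} ue=∅
  n2: def={f,n} ue=∅
  n3: def={s,t} ue={s}
  n4: def={a,s,t} ue={s}
  n5: def={f} ue=∅
  n6: def={s} ue={a,s}
  n7: def={a,t} ue={t}
  n8: def={f,t} ue={t}

Liveness:
  live n0: ∅→{t}
  live n1: {t}→{s,t}
  live n2: {s,t}→{s,t}
  live n3: {s}→{s,t}
  live n4: {s}→{a,s,t}
  live n5: {s,t}→{s,t}
  live n6: {a,s,t}→{s,t}
  live n7: {s,t}→{s,t}
  live n8: {t}→∅

Conflict graph:
  a↔{f,s,t}
  f↔{a,s,t}
  n↔{s,t}
  s↔{a,f,n,t}
  t↔{a,f,n,s}

N(n) = ["s", "t"]

Answer: ["s", "t"]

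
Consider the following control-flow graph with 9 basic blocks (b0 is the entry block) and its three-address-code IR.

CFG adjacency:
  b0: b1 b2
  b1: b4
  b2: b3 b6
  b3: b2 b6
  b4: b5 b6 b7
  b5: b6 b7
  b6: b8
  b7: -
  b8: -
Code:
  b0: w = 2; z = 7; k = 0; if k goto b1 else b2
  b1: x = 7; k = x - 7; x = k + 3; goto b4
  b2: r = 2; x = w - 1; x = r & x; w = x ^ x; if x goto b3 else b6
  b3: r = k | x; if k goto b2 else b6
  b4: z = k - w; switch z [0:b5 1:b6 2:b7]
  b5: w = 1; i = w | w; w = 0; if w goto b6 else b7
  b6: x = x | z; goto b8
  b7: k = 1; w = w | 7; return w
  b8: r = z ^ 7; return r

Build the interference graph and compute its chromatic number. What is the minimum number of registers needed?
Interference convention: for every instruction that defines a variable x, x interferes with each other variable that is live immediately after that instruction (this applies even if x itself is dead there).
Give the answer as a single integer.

Answer: 5

Analysis:
def/use:
  b0: def={k,w,z} ue=∅
  b1: def={k,x} ue=∅
  b2: def={r,w,x} ue={w}
  b3: def={r} ue={k,x}
  b4: def={z} ue={k,w}
  b5: def={i,w} ue=∅
  b6: def={x} ue={x,z}
  b7: def={k,w} ue={w}
  b8: def={r} ue={z}

Live sets:
  b0: in=∅ out={k,w,z}
  b1: in={w} out={k,w,x}
  b2: in={k,w,z} out={k,w,x,z}
  b3: in={k,w,x,z} out={k,w,x,z}
  b4: in={k,w,x} out={w,x,z}
  b5: in={x,z} out={w,x,z}
  b6: in={x,z} out={z}
  b7: in={w} out=∅
  b8: in={z} out=∅

Interference:
  i: {x,z}
  k: {r,w,x,z}
  r: {k,w,x,z}
  w: {k,r,x,z}
  x: {i,k,r,w,z}
  z: {i,k,r,w,x}

Chromatic number:
  lower bound: {k,r,w,x,z} mutually conflict ⇒ χ ≥ 5
  5-colouring: R0={x}  R1={z}  R2={i,k}  R3={r}  R4={w}
  χ = 5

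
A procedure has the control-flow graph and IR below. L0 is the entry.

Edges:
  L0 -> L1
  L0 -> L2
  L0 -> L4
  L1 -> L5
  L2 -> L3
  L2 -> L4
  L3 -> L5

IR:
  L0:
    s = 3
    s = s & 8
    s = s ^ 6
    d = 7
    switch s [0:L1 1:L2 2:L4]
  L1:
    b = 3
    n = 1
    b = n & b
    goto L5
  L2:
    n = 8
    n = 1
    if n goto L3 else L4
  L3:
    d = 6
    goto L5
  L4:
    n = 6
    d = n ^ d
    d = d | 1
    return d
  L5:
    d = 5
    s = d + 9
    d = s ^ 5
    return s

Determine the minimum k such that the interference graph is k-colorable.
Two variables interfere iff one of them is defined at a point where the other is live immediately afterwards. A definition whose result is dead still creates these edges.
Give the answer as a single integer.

def/use:
  L0 def {d,s} use ∅
  L1 def {b,n} use ∅
  L2 def {n} use ∅
  L3 def {d} use ∅
  L4 def {d,n} use {d}
  L5 def {d,s} use ∅

Liveness:
  live L0: ∅→{d}
  live L1: ∅→∅
  live L2: {d}→{d}
  live L3: ∅→∅
  live L4: {d}→∅
  live L5: ∅→∅

Conflict graph:
  b — {n}
  d — {n,s}
  n — {b,d}
  s — {d}

Colouring:
  lower bound: {b,n} mutually conflict ⇒ χ ≥ 2
  2-colouring: r0={b,d}  r1={n,s}
  χ = 2

Answer: 2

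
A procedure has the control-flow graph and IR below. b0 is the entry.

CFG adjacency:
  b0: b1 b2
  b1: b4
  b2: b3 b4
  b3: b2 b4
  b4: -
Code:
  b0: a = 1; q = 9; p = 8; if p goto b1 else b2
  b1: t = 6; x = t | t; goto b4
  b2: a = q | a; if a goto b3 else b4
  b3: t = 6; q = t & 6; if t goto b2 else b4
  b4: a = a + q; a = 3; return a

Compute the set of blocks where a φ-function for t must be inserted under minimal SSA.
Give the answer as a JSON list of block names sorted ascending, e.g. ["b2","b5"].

idom tree: b1←b0 b2←b0 b3←b2 b4←b0
Dom∩ at merges:
  b2: preds {b0,b3}: {b0} ∩ {b0,b2,b3} = {b0}; idom=b0
  b4: preds {b1,b2,b3}: {b0,b1} ∩ {b0,b2} ∩ {b0,b2,b3} = {b0}; idom=b0

DF walk-up:
  join b2 pred b0: · stop@b0
  join b2 pred b3: b3→b2 stop@b0
  join b4 pred b1: b1 stop@b0
  join b4 pred b2: b2 stop@b0
  join b4 pred b3: b3→b2 stop@b0
  b0 → ∅
  b1 → {b4}
  b2 → {b2,b4}
  b3 → {b2,b4}
  b4 → ∅

φ for t: defs {b1,b3}
  DF⁺ = {b2,b4}

Answer: ["b2", "b4"]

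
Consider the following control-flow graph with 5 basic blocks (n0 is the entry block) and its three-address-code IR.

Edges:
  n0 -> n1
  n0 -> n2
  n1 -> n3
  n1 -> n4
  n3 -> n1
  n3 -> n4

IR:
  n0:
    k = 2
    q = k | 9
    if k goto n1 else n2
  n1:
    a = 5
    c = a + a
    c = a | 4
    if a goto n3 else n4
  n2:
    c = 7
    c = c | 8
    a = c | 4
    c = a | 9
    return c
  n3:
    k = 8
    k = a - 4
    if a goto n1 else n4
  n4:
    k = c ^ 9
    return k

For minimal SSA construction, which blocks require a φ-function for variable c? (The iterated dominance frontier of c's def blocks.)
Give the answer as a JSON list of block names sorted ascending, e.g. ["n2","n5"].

idom tree: n1←n0 n2←n0 n3←n1 n4←n1
Dom at joins:
  n1: preds {n0,n3}: {n0} ∩ {n0,n1,n3} = {n0}; idom=n0
  n4: preds {n1,n3}: {n0,n1} ∩ {n0,n1,n3} = {n0,n1}; idom=n1

Frontier:
  n1←n0: walk · to n0
  n1←n3: walk n3→n1 to n0
  n4←n1: walk · to n1
  n4←n3: walk n3 to n1
  n0: DF=∅
  n1: DF={n1}
  n2: DF=∅
  n3: DF={n1,n4}
  n4: DF=∅

φ for c: defs {n1,n2}
  DF⁺ = {n1}

Answer: ["n1"]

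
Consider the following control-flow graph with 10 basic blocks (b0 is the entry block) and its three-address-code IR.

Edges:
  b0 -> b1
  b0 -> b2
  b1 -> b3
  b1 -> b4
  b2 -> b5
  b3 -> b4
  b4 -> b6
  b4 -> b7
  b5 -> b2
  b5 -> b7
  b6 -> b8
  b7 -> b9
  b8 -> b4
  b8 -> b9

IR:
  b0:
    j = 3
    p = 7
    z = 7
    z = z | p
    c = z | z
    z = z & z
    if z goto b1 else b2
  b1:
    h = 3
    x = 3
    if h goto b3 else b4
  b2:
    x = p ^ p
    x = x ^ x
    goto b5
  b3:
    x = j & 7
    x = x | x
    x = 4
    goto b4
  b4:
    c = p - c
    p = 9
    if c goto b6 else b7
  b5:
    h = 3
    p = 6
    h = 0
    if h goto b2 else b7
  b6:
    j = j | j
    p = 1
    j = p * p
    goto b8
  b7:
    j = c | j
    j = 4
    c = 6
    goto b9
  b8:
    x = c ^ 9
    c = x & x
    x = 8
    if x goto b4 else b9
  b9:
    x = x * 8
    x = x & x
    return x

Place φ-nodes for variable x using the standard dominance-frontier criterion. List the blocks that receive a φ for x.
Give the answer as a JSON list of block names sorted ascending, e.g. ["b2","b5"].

Answer: ["b2", "b4", "b7", "b9"]

Derivation:
idom tree: b1←b0 b2←b0 b3←b1 b4←b1 b5←b2 b6←b4 b7←b0 b8←b6 b9←b0
Join-block Dom:
  b2: preds {b0,b5}: {b0} ∩ {b0,b2,b5} = {b0}; idom=b0
  b4: preds {b1,b3,b8}: {b0,b1} ∩ {b0,b1,b3} ∩ {b0,b1,b4,b6,b8} = {b0,b1}; idom=b1
  b7: preds {b4,b5}: {b0,b1,b4} ∩ {b0,b2,b5} = {b0}; idom=b0
  b9: preds {b7,b8}: {b0,b7} ∩ {b0,b1,b4,b6,b8} = {b0}; idom=b0

Frontier:
  join b2 pred b0: · stop@b0
  join b2 pred b5: b5→b2 stop@b0
  join b4 pred b1: · stop@b1
  join b4 pred b3: b3 stop@b1
  join b4 pred b8: b8→b6→b4 stop@b1
  join b7 pred b4: b4→b1 stop@b0
  join b7 pred b5: b5→b2 stop@b0
  join b9 pred b7: b7 stop@b0
  join b9 pred b8: b8→b6→b4→b1 stop@b0
  b0: DF=∅
  b1: DF={b7,b9}
  b2: DF={b2,b7}
  b3: DF={b4}
  b4: DF={b4,b7,b9}
  b5: DF={b2,b7}
  b6: DF={b4,b9}
  b7: DF={b9}
  b8: DF={b4,b9}
  b9: DF=∅

φ for x: defs {b1,b2,b3,b8,b9}
  DF⁺ = {b2,b4,b7,b9}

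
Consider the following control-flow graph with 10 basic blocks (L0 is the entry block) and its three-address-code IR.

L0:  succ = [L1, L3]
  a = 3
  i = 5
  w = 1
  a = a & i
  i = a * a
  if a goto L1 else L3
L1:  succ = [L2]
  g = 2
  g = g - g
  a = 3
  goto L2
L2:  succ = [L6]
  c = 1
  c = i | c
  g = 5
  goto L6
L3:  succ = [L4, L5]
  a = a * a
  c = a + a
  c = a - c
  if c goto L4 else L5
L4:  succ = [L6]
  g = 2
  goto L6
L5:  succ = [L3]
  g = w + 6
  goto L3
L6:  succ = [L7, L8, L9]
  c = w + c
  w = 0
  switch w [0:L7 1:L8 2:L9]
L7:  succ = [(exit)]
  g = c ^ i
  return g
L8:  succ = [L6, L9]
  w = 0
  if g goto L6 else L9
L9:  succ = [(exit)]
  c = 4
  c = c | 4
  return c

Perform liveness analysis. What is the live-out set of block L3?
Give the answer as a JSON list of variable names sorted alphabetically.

def/use:
  L0: {a,i,w} / ∅
  L1: {a,g} / ∅
  L2: {c,g} / {i}
  L3: {a,c} / {a}
  L4: {g} / ∅
  L5: {g} / {w}
  L6: {c,w} / {c,w}
  L7: {g} / {c,i}
  L8: {w} / {g}
  L9: {c} / ∅

Live sets:
  L0: in=∅ out={a,i,w}
  L1: in={i,w} out={i,w}
  L2: in={i,w} out={c,g,i,w}
  L3: in={a,i,w} out={a,c,i,w}
  L4: in={c,i,w} out={c,g,i,w}
  L5: in={a,i,w} out={a,i,w}
  L6: in={c,g,i,w} out={c,g,i}
  L7: in={c,i} out=∅
  L8: in={c,g,i} out={c,g,i,w}
  L9: in=∅ out=∅

live-out(L3) = ["a", "c", "i", "w"]

Answer: ["a", "c", "i", "w"]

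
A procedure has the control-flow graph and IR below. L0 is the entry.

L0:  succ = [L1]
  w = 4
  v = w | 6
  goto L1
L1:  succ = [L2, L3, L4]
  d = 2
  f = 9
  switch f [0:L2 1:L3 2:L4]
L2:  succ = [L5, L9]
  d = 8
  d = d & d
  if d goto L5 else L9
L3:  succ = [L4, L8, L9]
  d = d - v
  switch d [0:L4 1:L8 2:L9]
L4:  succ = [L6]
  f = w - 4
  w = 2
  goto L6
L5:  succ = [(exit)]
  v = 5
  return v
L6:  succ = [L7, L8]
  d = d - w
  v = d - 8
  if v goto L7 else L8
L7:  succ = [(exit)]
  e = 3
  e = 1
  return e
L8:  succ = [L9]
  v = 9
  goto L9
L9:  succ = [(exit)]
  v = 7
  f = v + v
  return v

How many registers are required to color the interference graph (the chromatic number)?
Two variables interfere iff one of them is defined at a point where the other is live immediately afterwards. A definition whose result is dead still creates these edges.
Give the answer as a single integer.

Per-block:
  L0: {v,w} / ∅
  L1: {d,f} / ∅
  L2: {d} / ∅
  L3: {d} / {d,v}
  L4: {f,w} / {w}
  L5: {v} / ∅
  L6: {d,v} / {d,w}
  L7: {e} / ∅
  L8: {v} / ∅
  L9: {f,v} / ∅

Backward fixpoint:
  live L0: ∅→{v,w}
  live L1: {v,w}→{d,v,w}
  live L2: ∅→∅
  live L3: {d,v,w}→{d,w}
  live L4: {d,w}→{d,w}
  live L5: ∅→∅
  live L6: {d,w}→∅
  live L7: ∅→∅
  live L8: ∅→∅
  live L9: ∅→∅

Conflict graph:
  d — {f,v,w}
  e — ∅
  f — {d,v,w}
  v — {d,f,w}
  w — {d,f,v}

Colouring:
  {d,f,v,w} pairwise interfere (4-clique) ⇒ χ ≥ 4
  4-colouring: r0={d,e}  r1={f}  r2={v}  r3={w}
  χ = 4

Answer: 4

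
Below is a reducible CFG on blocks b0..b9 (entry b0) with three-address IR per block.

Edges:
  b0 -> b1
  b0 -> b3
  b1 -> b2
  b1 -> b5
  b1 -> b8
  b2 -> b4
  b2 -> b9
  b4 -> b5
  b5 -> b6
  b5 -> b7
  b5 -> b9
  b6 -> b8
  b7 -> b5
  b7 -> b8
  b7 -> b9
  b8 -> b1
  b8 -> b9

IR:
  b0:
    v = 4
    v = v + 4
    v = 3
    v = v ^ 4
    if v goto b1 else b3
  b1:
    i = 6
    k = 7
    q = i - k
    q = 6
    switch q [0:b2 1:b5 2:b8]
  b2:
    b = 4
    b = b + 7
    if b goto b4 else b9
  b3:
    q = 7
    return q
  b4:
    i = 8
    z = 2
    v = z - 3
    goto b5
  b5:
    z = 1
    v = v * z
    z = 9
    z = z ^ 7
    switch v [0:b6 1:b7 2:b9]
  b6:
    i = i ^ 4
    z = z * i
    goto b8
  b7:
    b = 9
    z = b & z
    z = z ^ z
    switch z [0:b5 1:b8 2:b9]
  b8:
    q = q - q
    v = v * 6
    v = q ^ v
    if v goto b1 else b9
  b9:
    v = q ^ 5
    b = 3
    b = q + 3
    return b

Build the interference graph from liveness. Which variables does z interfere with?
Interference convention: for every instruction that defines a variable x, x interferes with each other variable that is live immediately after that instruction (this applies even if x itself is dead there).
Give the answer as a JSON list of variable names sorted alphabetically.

Answer: ["b", "i", "q", "v"]

Working:
Per-block:
  b0 def {v} use ∅
  b1 def {i,k,q} use ∅
  b2 def {b} use ∅
  b3 def {q} use ∅
  b4 def {i,v,z} use ∅
  b5 def {v,z} use {v}
  b6 def {i,z} use {i,z}
  b7 def {b,z} use {z}
  b8 def {q,v} use {q,v}
  b9 def {b,v} use {q}

Backward fixpoint:
  live b0: ∅→{v}
  live b1: {v}→{i,q,v}
  live b2: {q}→{q}
  live b3: ∅→∅
  live b4: {q}→{i,q,v}
  live b5: {i,q,v}→{i,q,v,z}
  live b6: {i,q,v,z}→{q,v}
  live b7: {i,q,v,z}→{i,q,v}
  live b8: {q,v}→{q,v}
  live b9: {q}→∅

Interfere edges:
  b↔{i,q,v,z}
  i↔{b,k,q,v,z}
  k↔{i,v}
  q↔{b,i,v,z}
  v↔{b,i,k,q,z}
  z↔{b,i,q,v}

N(z) = ["b", "i", "q", "v"]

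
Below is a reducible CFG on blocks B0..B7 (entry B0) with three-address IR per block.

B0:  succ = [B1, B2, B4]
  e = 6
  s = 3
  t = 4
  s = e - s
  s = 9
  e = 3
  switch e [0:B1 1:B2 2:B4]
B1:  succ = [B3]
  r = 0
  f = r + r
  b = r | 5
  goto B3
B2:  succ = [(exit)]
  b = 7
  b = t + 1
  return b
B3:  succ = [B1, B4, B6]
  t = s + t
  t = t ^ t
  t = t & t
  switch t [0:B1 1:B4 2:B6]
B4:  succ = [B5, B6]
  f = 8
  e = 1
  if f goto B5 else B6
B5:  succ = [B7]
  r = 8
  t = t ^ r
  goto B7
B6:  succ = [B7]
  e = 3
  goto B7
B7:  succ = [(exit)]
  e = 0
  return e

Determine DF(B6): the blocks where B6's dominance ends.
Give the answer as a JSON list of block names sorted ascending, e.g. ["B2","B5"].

idom tree: B1←B0 B2←B0 B3←B1 B4←B0 B5←B4 B6←B0 B7←B0
Dom∩ at merges:
  B1: preds {B0,B3}: {B0} ∩ {B0,B1,B3} = {B0}; idom=B0
  B4: preds {B0,B3}: {B0} ∩ {B0,B1,B3} = {B0}; idom=B0
  B6: preds {B3,B4}: {B0,B1,B3} ∩ {B0,B4} = {B0}; idom=B0
  B7: preds {B5,B6}: {B0,B4,B5} ∩ {B0,B6} = {B0}; idom=B0

DF derivation:
  join B1 pred B0: · stop@B0
  join B1 pred B3: B3→B1 stop@B0
  join B4 pred B0: · stop@B0
  join B4 pred B3: B3→B1 stop@B0
  join B6 pred B3: B3→B1 stop@B0
  join B6 pred B4: B4 stop@B0
  join B7 pred B5: B5→B4 stop@B0
  join B7 pred B6: B6 stop@B0
  DF(B0)=∅
  DF(B1)={B1,B4,B6}
  DF(B2)=∅
  DF(B3)={B1,B4,B6}
  DF(B4)={B6,B7}
  DF(B5)={B7}
  DF(B6)={B7}
  DF(B7)=∅

DF(B6) = ["B7"]

Answer: ["B7"]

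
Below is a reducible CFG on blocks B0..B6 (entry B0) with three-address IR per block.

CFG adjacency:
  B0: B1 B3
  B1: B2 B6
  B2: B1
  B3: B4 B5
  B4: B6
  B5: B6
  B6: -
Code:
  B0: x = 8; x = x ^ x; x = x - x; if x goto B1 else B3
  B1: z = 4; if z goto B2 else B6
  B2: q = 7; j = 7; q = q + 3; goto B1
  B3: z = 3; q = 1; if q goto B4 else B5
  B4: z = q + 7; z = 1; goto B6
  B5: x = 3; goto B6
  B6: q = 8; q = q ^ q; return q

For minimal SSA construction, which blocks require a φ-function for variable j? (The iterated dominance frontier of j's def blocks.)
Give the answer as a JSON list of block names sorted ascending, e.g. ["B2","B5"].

idom tree: B1←B0 B2←B1 B3←B0 B4←B3 B5←B3 B6←B0
Dom at joins:
  B1: preds {B0,B2}: {B0} ∩ {B0,B1,B2} = {B0}; idom=B0
  B6: preds {B1,B4,B5}: {B0,B1} ∩ {B0,B3,B4} ∩ {B0,B3,B5} = {B0}; idom=B0

DF walk-up:
  join B1 pred B0: · stop@B0
  join B1 pred B2: B2→B1 stop@B0
  join B6 pred B1: B1 stop@B0
  join B6 pred B4: B4→B3 stop@B0
  join B6 pred B5: B5→B3 stop@B0
  DF(B0)=∅
  DF(B1)={B1,B6}
  DF(B2)={B1}
  DF(B3)={B6}
  DF(B4)={B6}
  DF(B5)={B6}
  DF(B6)=∅

φ for j: defs {B2}
  DF⁺ = {B1,B6}

Answer: ["B1", "B6"]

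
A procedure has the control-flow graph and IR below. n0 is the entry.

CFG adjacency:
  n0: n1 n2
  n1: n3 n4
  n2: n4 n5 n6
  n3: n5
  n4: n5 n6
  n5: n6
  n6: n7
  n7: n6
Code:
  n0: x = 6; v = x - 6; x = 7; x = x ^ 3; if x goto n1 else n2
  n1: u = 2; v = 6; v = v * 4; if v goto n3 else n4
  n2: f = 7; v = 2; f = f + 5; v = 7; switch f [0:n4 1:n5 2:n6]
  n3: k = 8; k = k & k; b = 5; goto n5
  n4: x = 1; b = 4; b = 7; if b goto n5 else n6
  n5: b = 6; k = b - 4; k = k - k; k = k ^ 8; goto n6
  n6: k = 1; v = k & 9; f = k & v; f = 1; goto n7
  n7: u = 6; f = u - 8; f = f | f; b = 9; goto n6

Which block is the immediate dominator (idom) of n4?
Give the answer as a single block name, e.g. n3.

idom tree: n1←n0 n2←n0 n3←n1 n4←n0 n5←n0 n6←n0 n7←n6
Join-block Dom:
  n4: preds {n1,n2}: {n0,n1} ∩ {n0,n2} = {n0}; idom=n0
  n5: preds {n2,n3,n4}: {n0,n2} ∩ {n0,n1,n3} ∩ {n0,n4} = {n0}; idom=n0
  n6: preds {n2,n4,n5,n7}: {n0,n2} ∩ {n0,n4} ∩ {n0,n5} ∩ {n0,n6,n7} = {n0}; idom=n0

idom(n4) = n0

Answer: n0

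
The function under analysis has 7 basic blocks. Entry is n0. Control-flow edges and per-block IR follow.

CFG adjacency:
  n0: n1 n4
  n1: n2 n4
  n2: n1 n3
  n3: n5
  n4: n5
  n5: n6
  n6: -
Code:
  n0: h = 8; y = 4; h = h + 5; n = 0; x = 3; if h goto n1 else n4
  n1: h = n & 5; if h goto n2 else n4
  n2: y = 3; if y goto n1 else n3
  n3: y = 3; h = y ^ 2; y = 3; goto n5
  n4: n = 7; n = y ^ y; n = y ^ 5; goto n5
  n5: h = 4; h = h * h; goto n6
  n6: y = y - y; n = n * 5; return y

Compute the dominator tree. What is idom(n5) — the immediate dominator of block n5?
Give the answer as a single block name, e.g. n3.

Answer: n0

Analysis:
idom tree: n1←n0 n2←n1 n3←n2 n4←n0 n5←n0 n6←n5
Dom at joins:
  n1: preds {n0,n2}: {n0} ∩ {n0,n1,n2} = {n0}; idom=n0
  n4: preds {n0,n1}: {n0} ∩ {n0,n1} = {n0}; idom=n0
  n5: preds {n3,n4}: {n0,n1,n2,n3} ∩ {n0,n4} = {n0}; idom=n0

idom(n5) = n0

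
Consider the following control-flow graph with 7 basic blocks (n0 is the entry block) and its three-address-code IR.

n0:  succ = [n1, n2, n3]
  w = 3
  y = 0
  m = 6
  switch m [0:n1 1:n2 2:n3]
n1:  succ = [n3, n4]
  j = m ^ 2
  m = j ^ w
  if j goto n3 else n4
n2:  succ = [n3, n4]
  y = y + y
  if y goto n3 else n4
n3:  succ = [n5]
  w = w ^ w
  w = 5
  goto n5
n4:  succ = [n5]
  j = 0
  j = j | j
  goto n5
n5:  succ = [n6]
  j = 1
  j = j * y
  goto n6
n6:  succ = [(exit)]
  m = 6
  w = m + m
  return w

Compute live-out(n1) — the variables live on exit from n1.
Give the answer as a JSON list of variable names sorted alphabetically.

Answer: ["w", "y"]

Analysis:
Per-block:
  n0 def {m,w,y} use ∅
  n1 def {j,m} use {m,w}
  n2 def {y} use {y}
  n3 def {w} use {w}
  n4 def {j} use ∅
  n5 def {j} use {y}
  n6 def {m,w} use ∅

Backward fixpoint:
  live n0: ∅→{m,w,y}
  live n1: {m,w,y}→{w,y}
  live n2: {w,y}→{w,y}
  live n3: {w,y}→{y}
  live n4: {y}→{y}
  live n5: {y}→∅
  live n6: ∅→∅

live-out(n1) = ["w", "y"]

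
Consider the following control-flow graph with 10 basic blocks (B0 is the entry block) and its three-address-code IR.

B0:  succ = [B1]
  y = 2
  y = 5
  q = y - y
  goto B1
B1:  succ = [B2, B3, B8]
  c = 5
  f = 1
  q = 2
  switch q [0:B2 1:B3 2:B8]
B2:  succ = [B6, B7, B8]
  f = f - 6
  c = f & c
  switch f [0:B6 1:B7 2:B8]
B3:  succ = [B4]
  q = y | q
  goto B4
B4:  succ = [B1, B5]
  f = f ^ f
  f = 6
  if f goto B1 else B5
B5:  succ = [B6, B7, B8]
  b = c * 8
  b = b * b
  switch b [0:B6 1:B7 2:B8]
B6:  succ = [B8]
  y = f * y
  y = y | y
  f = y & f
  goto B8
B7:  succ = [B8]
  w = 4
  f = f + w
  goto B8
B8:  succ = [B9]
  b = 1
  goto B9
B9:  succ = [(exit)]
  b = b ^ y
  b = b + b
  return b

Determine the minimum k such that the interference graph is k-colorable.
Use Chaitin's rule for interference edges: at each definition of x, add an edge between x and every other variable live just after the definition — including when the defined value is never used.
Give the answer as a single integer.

Answer: 4

Analysis:
Per-block:
  B0 def {q,y} use ∅
  B1 def {c,f,q} use ∅
  B2 def {c,f} use {c,f}
  B3 def {q} use {q,y}
  B4 def {f} use {f}
  B5 def {b} use {c}
  B6 def {f,y} use {f,y}
  B7 def {f,w} use {f}
  B8 def {b} use ∅
  B9 def {b} use {b,y}

Live sets:
  B0: in=∅ out={y}
  B1: in={y} out={c,f,q,y}
  B2: in={c,f,y} out={f,y}
  B3: in={c,f,q,y} out={c,f,y}
  B4: in={c,f,y} out={c,f,y}
  B5: in={c,f,y} out={f,y}
  B6: in={f,y} out={y}
  B7: in={f,y} out={y}
  B8: in={y} out={b,y}
  B9: in={b,y} out=∅

Conflict graph:
  b — {f,y}
  c — {f,q,y}
  f — {b,c,q,w,y}
  q — {c,f,y}
  w — {f,y}
  y — {b,c,f,q,w}

Chromatic number:
  clique {c,f,q,y} ⇒ need ≥ 4
  4-colouring: R0={f}  R1={y}  R2={b,c,w}  R3={q}
  χ = 4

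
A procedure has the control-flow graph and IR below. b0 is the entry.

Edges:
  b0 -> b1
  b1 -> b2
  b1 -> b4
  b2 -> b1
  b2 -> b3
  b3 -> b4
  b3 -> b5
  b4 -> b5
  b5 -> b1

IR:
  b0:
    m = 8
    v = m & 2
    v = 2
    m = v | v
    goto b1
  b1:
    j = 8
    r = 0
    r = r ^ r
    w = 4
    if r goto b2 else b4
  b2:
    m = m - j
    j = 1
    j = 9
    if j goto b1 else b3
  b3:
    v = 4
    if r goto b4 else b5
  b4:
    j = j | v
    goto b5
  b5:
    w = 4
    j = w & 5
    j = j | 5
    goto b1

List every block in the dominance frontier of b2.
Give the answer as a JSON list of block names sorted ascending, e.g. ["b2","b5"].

Answer: ["b1", "b4", "b5"]

Derivation:
idom tree: b1←b0 b2←b1 b3←b2 b4←b1 b5←b1
Join-block Dom:
  b1: preds {b0,b2,b5}: {b0} ∩ {b0,b1,b2} ∩ {b0,b1,b5} = {b0}; idom=b0
  b4: preds {b1,b3}: {b0,b1} ∩ {b0,b1,b2,b3} = {b0,b1}; idom=b1
  b5: preds {b3,b4}: {b0,b1,b2,b3} ∩ {b0,b1,b4} = {b0,b1}; idom=b1

DF walk-up:
  b1←b0: walk · to b0
  b1←b2: walk b2→b1 to b0
  b1←b5: walk b5→b1 to b0
  b4←b1: walk · to b1
  b4←b3: walk b3→b2 to b1
  b5←b3: walk b3→b2 to b1
  b5←b4: walk b4 to b1
  DF(b0)=∅
  DF(b1)={b1}
  DF(b2)={b1,b4,b5}
  DF(b3)={b4,b5}
  DF(b4)={b5}
  DF(b5)={b1}

DF(b2) = ["b1", "b4", "b5"]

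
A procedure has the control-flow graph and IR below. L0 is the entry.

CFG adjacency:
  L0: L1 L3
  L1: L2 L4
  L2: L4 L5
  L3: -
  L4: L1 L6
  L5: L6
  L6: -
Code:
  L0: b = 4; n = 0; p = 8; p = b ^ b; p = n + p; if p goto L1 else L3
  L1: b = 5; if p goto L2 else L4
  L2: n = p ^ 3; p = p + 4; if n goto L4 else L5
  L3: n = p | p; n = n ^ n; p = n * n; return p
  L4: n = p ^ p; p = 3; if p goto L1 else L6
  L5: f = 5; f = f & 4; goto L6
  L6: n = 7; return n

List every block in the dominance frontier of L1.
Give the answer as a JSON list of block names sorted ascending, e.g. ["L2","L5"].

idom tree: L1←L0 L2←L1 L3←L0 L4←L1 L5←L2 L6←L1
Join-block Dom:
  L1: preds {L0,L4}: {L0} ∩ {L0,L1,L4} = {L0}; idom=L0
  L4: preds {L1,L2}: {L0,L1} ∩ {L0,L1,L2} = {L0,L1}; idom=L1
  L6: preds {L4,L5}: {L0,L1,L4} ∩ {L0,L1,L2,L5} = {L0,L1}; idom=L1

DF walk-up:
  L1←L0: walk · to L0
  L1←L4: walk L4→L1 to L0
  L4←L1: walk · to L1
  L4←L2: walk L2 to L1
  L6←L4: walk L4 to L1
  L6←L5: walk L5→L2 to L1
  DF(L0)=∅
  DF(L1)={L1}
  DF(L2)={L4,L6}
  DF(L3)=∅
  DF(L4)={L1,L6}
  DF(L5)={L6}
  DF(L6)=∅

DF(L1) = ["L1"]

Answer: ["L1"]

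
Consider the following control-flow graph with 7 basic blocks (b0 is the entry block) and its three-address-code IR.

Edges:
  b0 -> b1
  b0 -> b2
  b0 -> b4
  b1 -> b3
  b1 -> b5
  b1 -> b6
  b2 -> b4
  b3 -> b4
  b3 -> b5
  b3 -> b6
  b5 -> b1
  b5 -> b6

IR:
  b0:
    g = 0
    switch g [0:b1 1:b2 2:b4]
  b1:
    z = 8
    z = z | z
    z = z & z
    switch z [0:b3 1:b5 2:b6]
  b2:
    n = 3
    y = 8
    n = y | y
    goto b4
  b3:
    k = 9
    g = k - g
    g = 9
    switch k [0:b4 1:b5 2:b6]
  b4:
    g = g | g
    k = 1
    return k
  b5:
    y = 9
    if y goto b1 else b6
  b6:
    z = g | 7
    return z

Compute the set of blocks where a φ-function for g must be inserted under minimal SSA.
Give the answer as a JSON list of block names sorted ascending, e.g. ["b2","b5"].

idom tree: b1←b0 b2←b0 b3←b1 b4←b0 b5←b1 b6←b1
Dom∩ at merges:
  b1: preds {b0,b5}: {b0} ∩ {b0,b1,b5} = {b0}; idom=b0
  b4: preds {b0,b2,b3}: {b0} ∩ {b0,b2} ∩ {b0,b1,b3} = {b0}; idom=b0
  b5: preds {b1,b3}: {b0,b1} ∩ {b0,b1,b3} = {b0,b1}; idom=b1
  b6: preds {b1,b3,b5}: {b0,b1} ∩ {b0,b1,b3} ∩ {b0,b1,b5} = {b0,b1}; idom=b1

DF walk-up:
  b1←b0: walk · to b0
  b1←b5: walk b5→b1 to b0
  b4←b0: walk · to b0
  b4←b2: walk b2 to b0
  b4←b3: walk b3→b1 to b0
  b5←b1: walk · to b1
  b5←b3: walk b3 to b1
  b6←b1: walk · to b1
  b6←b3: walk b3 to b1
  b6←b5: walk b5 to b1
  b0 → ∅
  b1 → {b1,b4}
  b2 → {b4}
  b3 → {b4,b5,b6}
  b4 → ∅
  b5 → {b1,b6}
  b6 → ∅

φ for g: defs {b0,b3,b4}
  DF⁺ = {b1,b4,b5,b6}

Answer: ["b1", "b4", "b5", "b6"]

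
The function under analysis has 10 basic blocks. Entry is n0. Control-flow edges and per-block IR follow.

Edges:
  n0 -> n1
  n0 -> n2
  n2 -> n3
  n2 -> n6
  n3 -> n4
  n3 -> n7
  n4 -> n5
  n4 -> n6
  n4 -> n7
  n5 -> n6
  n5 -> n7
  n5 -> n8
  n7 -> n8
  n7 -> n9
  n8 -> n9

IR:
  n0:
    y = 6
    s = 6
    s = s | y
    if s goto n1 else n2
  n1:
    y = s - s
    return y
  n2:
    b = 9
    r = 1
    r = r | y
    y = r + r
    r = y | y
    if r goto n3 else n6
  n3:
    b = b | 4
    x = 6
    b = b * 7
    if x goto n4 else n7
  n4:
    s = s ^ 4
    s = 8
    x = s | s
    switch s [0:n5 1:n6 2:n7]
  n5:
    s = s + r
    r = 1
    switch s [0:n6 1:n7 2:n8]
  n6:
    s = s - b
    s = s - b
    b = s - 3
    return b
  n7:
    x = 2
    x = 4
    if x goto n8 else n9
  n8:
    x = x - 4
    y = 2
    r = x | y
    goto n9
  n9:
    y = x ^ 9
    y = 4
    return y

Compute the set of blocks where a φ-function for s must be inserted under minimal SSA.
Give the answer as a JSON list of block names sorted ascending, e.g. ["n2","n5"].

Answer: ["n6", "n7", "n8", "n9"]

Derivation:
idom tree: n1←n0 n2←n0 n3←n2 n4←n3 n5←n4 n6←n2 n7←n3 n8←n3 n9←n3
Join-block Dom:
  n6: preds {n2,n4,n5}: {n0,n2} ∩ {n0,n2,n3,n4} ∩ {n0,n2,n3,n4,n5} = {n0,n2}; idom=n2
  n7: preds {n3,n4,n5}: {n0,n2,n3} ∩ {n0,n2,n3,n4} ∩ {n0,n2,n3,n4,n5} = {n0,n2,n3}; idom=n3
  n8: preds {n5,n7}: {n0,n2,n3,n4,n5} ∩ {n0,n2,n3,n7} = {n0,n2,n3}; idom=n3
  n9: preds {n7,n8}: {n0,n2,n3,n7} ∩ {n0,n2,n3,n8} = {n0,n2,n3}; idom=n3

DF walk-up:
  join n6 pred n2: · stop@n2
  join n6 pred n4: n4→n3 stop@n2
  join n6 pred n5: n5→n4→n3 stop@n2
  join n7 pred n3: · stop@n3
  join n7 pred n4: n4 stop@n3
  join n7 pred n5: n5→n4 stop@n3
  join n8 pred n5: n5→n4 stop@n3
  join n8 pred n7: n7 stop@n3
  join n9 pred n7: n7 stop@n3
  join n9 pred n8: n8 stop@n3
  DF(n0)=∅
  DF(n1)=∅
  DF(n2)=∅
  DF(n3)={n6}
  DF(n4)={n6,n7,n8}
  DF(n5)={n6,n7,n8}
  DF(n6)=∅
  DF(n7)={n8,n9}
  DF(n8)={n9}
  DF(n9)=∅

φ for s: defs {n0,n4,n5,n6}
  DF⁺ = {n6,n7,n8,n9}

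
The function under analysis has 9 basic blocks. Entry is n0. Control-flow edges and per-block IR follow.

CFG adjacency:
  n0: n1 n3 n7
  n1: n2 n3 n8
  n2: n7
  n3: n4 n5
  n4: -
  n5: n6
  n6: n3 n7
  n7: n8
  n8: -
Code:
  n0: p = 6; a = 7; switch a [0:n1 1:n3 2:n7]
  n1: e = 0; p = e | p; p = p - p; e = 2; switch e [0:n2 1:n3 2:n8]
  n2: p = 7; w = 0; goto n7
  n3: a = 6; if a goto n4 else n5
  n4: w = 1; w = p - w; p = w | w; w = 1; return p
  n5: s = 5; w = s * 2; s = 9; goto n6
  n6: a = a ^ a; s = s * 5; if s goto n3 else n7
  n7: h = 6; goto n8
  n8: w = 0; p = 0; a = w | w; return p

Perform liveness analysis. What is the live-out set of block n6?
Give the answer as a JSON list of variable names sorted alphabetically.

Answer: ["p"]

Working:
Block summaries:
  n0: def={a,p} ue=∅
  n1: def={e,p} ue={p}
  n2: def={p,w} ue=∅
  n3: def={a} ue=∅
  n4: def={p,w} ue={p}
  n5: def={s,w} ue=∅
  n6: def={a,s} ue={a,s}
  n7: def={h} ue=∅
  n8: def={a,p,w} ue=∅

Liveness:
  n0: in=∅ out={p}
  n1: in={p} out={p}
  n2: in=∅ out=∅
  n3: in={p} out={a,p}
  n4: in={p} out=∅
  n5: in={a,p} out={a,p,s}
  n6: in={a,p,s} out={p}
  n7: in=∅ out=∅
  n8: in=∅ out=∅

live-out(n6) = ["p"]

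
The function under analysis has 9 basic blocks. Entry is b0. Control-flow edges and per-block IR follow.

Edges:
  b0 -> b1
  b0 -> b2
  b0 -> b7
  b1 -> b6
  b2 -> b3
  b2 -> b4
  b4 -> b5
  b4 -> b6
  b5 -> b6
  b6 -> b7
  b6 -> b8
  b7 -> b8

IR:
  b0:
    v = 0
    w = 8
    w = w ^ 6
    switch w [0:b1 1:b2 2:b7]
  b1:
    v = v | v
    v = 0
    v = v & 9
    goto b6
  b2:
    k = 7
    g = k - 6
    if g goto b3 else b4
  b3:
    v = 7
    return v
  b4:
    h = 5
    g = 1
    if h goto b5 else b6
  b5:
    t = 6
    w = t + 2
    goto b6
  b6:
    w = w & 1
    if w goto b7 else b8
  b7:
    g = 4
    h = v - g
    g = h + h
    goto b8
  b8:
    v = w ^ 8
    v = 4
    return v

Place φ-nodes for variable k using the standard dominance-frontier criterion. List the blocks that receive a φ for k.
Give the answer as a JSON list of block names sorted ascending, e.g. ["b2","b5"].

Answer: ["b6", "b7", "b8"]

Analysis:
idom tree: b1←b0 b2←b0 b3←b2 b4←b2 b5←b4 b6←b0 b7←b0 b8←b0
Join-block Dom:
  b6: preds {b1,b4,b5}: {b0,b1} ∩ {b0,b2,b4} ∩ {b0,b2,b4,b5} = {b0}; idom=b0
  b7: preds {b0,b6}: {b0} ∩ {b0,b6} = {b0}; idom=b0
  b8: preds {b6,b7}: {b0,b6} ∩ {b0,b7} = {b0}; idom=b0

DF derivation:
  b6←b1: walk b1 to b0
  b6←b4: walk b4→b2 to b0
  b6←b5: walk b5→b4→b2 to b0
  b7←b0: walk · to b0
  b7←b6: walk b6 to b0
  b8←b6: walk b6 to b0
  b8←b7: walk b7 to b0
  b0 → ∅
  b1 → {b6}
  b2 → {b6}
  b3 → ∅
  b4 → {b6}
  b5 → {b6}
  b6 → {b7,b8}
  b7 → {b8}
  b8 → ∅

φ for k: defs {b2}
  DF⁺ = {b6,b7,b8}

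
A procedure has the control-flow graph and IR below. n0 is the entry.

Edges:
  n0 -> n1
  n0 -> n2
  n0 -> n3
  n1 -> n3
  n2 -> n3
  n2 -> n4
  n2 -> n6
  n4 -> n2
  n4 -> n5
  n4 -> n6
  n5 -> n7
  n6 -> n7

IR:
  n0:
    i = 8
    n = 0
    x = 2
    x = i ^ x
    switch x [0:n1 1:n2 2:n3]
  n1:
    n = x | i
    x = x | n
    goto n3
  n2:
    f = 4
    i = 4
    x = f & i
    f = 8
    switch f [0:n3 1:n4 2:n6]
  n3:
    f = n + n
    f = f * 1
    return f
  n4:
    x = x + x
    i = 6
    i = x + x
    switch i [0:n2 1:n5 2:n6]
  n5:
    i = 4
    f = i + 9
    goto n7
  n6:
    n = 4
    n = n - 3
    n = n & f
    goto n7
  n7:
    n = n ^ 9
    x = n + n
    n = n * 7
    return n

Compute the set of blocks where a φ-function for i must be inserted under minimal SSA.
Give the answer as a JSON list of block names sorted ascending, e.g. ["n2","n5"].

Answer: ["n2", "n3", "n6", "n7"]

Derivation:
idom tree: n1←n0 n2←n0 n3←n0 n4←n2 n5←n4 n6←n2 n7←n2
Dom∩ at merges:
  n2: preds {n0,n4}: {n0} ∩ {n0,n2,n4} = {n0}; idom=n0
  n3: preds {n0,n1,n2}: {n0} ∩ {n0,n1} ∩ {n0,n2} = {n0}; idom=n0
  n6: preds {n2,n4}: {n0,n2} ∩ {n0,n2,n4} = {n0,n2}; idom=n2
  n7: preds {n5,n6}: {n0,n2,n4,n5} ∩ {n0,n2,n6} = {n0,n2}; idom=n2

Frontier:
  join n2 pred n0: · stop@n0
  join n2 pred n4: n4→n2 stop@n0
  join n3 pred n0: · stop@n0
  join n3 pred n1: n1 stop@n0
  join n3 pred n2: n2 stop@n0
  join n6 pred n2: · stop@n2
  join n6 pred n4: n4 stop@n2
  join n7 pred n5: n5→n4 stop@n2
  join n7 pred n6: n6 stop@n2
  n0 → ∅
  n1 → {n3}
  n2 → {n2,n3}
  n3 → ∅
  n4 → {n2,n6,n7}
  n5 → {n7}
  n6 → {n7}
  n7 → ∅

φ for i: defs {n0,n2,n4,n5}
  DF⁺ = {n2,n3,n6,n7}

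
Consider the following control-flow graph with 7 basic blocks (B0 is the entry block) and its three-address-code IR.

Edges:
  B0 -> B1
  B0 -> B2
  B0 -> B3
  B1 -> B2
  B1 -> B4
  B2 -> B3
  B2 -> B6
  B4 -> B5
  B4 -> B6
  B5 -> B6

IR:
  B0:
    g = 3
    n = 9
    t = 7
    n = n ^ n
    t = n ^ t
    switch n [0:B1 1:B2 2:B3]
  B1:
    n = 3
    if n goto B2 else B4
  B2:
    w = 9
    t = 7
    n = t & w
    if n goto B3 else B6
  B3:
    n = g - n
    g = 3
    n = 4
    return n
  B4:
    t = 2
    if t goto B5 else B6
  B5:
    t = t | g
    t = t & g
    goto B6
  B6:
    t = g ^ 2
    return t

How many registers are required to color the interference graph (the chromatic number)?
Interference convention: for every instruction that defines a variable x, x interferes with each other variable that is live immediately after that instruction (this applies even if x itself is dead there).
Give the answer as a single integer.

def/use:
  B0: def={g,n,t} ue=∅
  B1: def={n} ue=∅
  B2: def={n,t,w} ue=∅
  B3: def={g,n} ue={g,n}
  B4: def={t} ue=∅
  B5: def={t} ue={g,t}
  B6: def={t} ue={g}

Liveness:
  live B0: ∅→{g,n}
  live B1: {g}→{g}
  live B2: {g}→{g,n}
  live B3: {g,n}→∅
  live B4: {g}→{g,t}
  live B5: {g,t}→{g}
  live B6: {g}→∅

Interference:
  g — {n,t,w}
  n — {g,t}
  t — {g,n,w}
  w — {g,t}

Chromatic number:
  {g,n,t} pairwise interfere (3-clique) ⇒ χ ≥ 3
  3-colouring: R0={g}  R1={t}  R2={n,w}
  χ = 3

Answer: 3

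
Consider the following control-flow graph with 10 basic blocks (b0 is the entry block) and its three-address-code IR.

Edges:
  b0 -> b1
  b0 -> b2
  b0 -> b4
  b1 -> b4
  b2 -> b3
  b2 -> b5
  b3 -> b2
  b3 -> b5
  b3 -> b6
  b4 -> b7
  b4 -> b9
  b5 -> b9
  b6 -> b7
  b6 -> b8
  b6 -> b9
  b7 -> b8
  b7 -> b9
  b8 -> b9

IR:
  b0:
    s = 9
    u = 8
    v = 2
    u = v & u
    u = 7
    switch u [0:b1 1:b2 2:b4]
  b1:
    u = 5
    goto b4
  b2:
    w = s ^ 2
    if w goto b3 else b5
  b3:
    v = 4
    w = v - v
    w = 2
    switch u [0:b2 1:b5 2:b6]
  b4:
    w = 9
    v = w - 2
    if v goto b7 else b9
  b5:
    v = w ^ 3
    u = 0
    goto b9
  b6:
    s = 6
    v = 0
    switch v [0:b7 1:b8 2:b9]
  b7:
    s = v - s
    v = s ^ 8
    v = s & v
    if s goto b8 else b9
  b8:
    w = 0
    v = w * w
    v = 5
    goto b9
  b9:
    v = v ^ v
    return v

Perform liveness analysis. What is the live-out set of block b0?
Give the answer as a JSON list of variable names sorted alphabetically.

Per-block:
  b0 def {s,u,v} use ∅
  b1 def {u} use ∅
  b2 def {w} use {s}
  b3 def {v,w} use {u}
  b4 def {v,w} use ∅
  b5 def {u,v} use {w}
  b6 def {s,v} use ∅
  b7 def {s,v} use {s,v}
  b8 def {v,w} use ∅
  b9 def {v} use {v}

Liveness:
  live b0: ∅→{s,u}
  live b1: {s}→{s}
  live b2: {s,u}→{s,u,w}
  live b3: {s,u}→{s,u,w}
  live b4: {s}→{s,v}
  live b5: {w}→{v}
  live b6: ∅→{s,v}
  live b7: {s,v}→{v}
  live b8: ∅→{v}
  live b9: {v}→∅

live-out(b0) = ["s", "u"]

Answer: ["s", "u"]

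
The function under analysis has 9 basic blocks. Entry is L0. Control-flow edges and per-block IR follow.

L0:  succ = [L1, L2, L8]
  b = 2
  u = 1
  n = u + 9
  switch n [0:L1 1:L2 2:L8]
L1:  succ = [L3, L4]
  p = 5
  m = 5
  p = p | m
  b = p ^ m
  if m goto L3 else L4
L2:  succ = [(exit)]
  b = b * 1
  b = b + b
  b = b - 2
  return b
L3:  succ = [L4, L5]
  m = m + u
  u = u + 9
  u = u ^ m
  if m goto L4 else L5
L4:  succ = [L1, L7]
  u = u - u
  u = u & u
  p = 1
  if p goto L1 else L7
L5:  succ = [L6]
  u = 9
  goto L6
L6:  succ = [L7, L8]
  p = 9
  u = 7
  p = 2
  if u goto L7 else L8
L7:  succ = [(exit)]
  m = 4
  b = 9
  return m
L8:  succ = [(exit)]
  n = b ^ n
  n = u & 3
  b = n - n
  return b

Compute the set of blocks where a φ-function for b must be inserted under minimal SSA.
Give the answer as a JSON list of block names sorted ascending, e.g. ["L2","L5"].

idom tree: L1←L0 L2←L0 L3←L1 L4←L1 L5←L3 L6←L5 L7←L1 L8←L0
Dom∩ at merges:
  L1: preds {L0,L4}: {L0} ∩ {L0,L1,L4} = {L0}; idom=L0
  L4: preds {L1,L3}: {L0,L1} ∩ {L0,L1,L3} = {L0,L1}; idom=L1
  L7: preds {L4,L6}: {L0,L1,L4} ∩ {L0,L1,L3,L5,L6} = {L0,L1}; idom=L1
  L8: preds {L0,L6}: {L0} ∩ {L0,L1,L3,L5,L6} = {L0}; idom=L0

DF derivation:
  L1←L0: walk · to L0
  L1←L4: walk L4→L1 to L0
  L4←L1: walk · to L1
  L4←L3: walk L3 to L1
  L7←L4: walk L4 to L1
  L7←L6: walk L6→L5→L3 to L1
  L8←L0: walk · to L0
  L8←L6: walk L6→L5→L3→L1 to L0
  L0: DF=∅
  L1: DF={L1,L8}
  L2: DF=∅
  L3: DF={L4,L7,L8}
  L4: DF={L1,L7}
  L5: DF={L7,L8}
  L6: DF={L7,L8}
  L7: DF=∅
  L8: DF=∅

φ for b: defs {L0,L1,L2,L7,L8}
  DF⁺ = {L1,L8}

Answer: ["L1", "L8"]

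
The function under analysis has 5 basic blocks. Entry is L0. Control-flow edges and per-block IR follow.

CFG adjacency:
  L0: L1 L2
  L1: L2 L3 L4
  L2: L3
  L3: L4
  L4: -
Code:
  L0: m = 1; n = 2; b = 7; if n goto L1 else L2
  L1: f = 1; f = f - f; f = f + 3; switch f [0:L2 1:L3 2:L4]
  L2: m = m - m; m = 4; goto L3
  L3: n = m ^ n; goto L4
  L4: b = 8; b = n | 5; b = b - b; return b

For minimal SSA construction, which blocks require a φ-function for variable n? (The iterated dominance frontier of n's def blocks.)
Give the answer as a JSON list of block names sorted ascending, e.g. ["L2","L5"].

idom tree: L1←L0 L2←L0 L3←L0 L4←L0
Dom at joins:
  L2: preds {L0,L1}: {L0} ∩ {L0,L1} = {L0}; idom=L0
  L3: preds {L1,L2}: {L0,L1} ∩ {L0,L2} = {L0}; idom=L0
  L4: preds {L1,L3}: {L0,L1} ∩ {L0,L3} = {L0}; idom=L0

Frontier:
  join L2 pred L0: · stop@L0
  join L2 pred L1: L1 stop@L0
  join L3 pred L1: L1 stop@L0
  join L3 pred L2: L2 stop@L0
  join L4 pred L1: L1 stop@L0
  join L4 pred L3: L3 stop@L0
  DF(L0)=∅
  DF(L1)={L2,L3,L4}
  DF(L2)={L3}
  DF(L3)={L4}
  DF(L4)=∅

φ for n: defs {L0,L3}
  DF⁺ = {L4}

Answer: ["L4"]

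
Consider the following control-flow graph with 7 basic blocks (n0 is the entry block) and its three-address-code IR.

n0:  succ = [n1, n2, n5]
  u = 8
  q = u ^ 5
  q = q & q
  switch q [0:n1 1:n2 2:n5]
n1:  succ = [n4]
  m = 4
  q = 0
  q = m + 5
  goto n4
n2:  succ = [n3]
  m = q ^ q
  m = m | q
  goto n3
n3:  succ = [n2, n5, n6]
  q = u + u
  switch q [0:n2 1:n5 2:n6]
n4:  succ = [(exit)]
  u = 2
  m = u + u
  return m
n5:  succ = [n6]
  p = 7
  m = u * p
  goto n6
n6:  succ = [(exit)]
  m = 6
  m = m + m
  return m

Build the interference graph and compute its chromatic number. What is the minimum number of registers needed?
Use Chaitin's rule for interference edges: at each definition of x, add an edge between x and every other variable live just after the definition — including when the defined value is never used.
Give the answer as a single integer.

Per-block:
  n0: {q,u} / ∅
  n1: {m,q} / ∅
  n2: {m} / {q}
  n3: {q} / {u}
  n4: {m,u} / ∅
  n5: {m,p} / {u}
  n6: {m} / ∅

Live sets:
  n0: in=∅ out={q,u}
  n1: in=∅ out=∅
  n2: in={q,u} out={u}
  n3: in={u} out={q,u}
  n4: in=∅ out=∅
  n5: in={u} out=∅
  n6: in=∅ out=∅

Conflict graph:
  m↔{q,u}
  p↔{u}
  q↔{m,u}
  u↔{m,p,q}

Colouring:
  lower bound: {m,q,u} mutually conflict ⇒ χ ≥ 3
  3-colouring: R0={u}  R1={m,p}  R2={q}
  χ = 3

Answer: 3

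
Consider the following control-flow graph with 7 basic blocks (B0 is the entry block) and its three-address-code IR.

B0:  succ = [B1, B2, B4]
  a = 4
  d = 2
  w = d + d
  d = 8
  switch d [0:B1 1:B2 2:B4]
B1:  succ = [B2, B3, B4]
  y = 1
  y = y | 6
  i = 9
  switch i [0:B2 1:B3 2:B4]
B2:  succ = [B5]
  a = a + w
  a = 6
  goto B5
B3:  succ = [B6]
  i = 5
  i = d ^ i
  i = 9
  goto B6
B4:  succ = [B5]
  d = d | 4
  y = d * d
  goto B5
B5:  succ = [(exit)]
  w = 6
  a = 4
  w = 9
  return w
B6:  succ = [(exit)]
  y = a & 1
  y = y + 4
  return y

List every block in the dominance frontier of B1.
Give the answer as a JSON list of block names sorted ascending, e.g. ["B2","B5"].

Answer: ["B2", "B4"]

Analysis:
idom tree: B1←B0 B2←B0 B3←B1 B4←B0 B5←B0 B6←B3
Dom at joins:
  B2: preds {B0,B1}: {B0} ∩ {B0,B1} = {B0}; idom=B0
  B4: preds {B0,B1}: {B0} ∩ {B0,B1} = {B0}; idom=B0
  B5: preds {B2,B4}: {B0,B2} ∩ {B0,B4} = {B0}; idom=B0

DF derivation:
  B2←B0: walk · to B0
  B2←B1: walk B1 to B0
  B4←B0: walk · to B0
  B4←B1: walk B1 to B0
  B5←B2: walk B2 to B0
  B5←B4: walk B4 to B0
  B0: DF=∅
  B1: DF={B2,B4}
  B2: DF={B5}
  B3: DF=∅
  B4: DF={B5}
  B5: DF=∅
  B6: DF=∅

DF(B1) = ["B2", "B4"]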